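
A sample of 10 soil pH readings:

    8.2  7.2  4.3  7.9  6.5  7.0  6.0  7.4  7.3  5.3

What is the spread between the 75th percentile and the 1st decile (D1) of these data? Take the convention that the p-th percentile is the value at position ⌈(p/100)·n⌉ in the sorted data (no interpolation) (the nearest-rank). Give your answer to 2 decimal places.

3.10

Sorted: 4.3, 5.3, 6.0, 6.5, 7.0, 7.2, 7.3, 7.4, 7.9, 8.2.
n = 10.
P10: rank ⌈10/100·10⌉ = 1 → 4.3.
P75: rank ⌈75/100·10⌉ = 8 → 7.4.
Difference: 7.4 − 4.3 = 3.1.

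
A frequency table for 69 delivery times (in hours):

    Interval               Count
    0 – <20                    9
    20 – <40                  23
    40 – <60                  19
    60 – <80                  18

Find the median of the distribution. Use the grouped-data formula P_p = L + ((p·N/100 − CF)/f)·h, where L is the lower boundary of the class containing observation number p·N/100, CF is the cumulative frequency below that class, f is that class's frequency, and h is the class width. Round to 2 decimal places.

N = 69; target position k = 50/100 · 69 = 34.5.
Cumulative frequencies: 9, 32, 51, 69.
Observation 34.5 falls in the class 40 – <60.
L = 40, CF = 32, f = 19, h = 20.
P50 = 40 + ((34.5 − 32)/19)·20 = 40 + 2.63158 = 42.6316.

42.63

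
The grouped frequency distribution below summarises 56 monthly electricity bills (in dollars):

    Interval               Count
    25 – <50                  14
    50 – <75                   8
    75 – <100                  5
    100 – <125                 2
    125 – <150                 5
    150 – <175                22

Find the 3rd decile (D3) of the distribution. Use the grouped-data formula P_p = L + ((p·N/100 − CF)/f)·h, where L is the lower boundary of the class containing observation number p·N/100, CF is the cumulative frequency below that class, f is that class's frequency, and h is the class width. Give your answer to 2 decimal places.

N = 56; target position k = 30/100 · 56 = 16.8.
Cumulative frequencies: 14, 22, 27, 29, 34, 56.
Observation 16.8 falls in the class 50 – <75.
L = 50, CF = 14, f = 8, h = 25.
P30 = 50 + ((16.8 − 14)/8)·25 = 50 + 8.75 = 58.75.

58.75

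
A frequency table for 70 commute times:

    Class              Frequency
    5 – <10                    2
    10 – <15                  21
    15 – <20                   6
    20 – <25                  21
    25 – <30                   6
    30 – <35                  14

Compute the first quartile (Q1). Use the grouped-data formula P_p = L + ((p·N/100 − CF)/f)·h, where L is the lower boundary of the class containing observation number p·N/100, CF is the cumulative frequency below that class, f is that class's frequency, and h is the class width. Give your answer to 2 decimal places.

13.69

N = 70; target position k = 25/100 · 70 = 17.5.
Cumulative frequencies: 2, 23, 29, 50, 56, 70.
Observation 17.5 falls in the class 10 – <15.
L = 10, CF = 2, f = 21, h = 5.
P25 = 10 + ((17.5 − 2)/21)·5 = 10 + 3.69048 = 13.6905.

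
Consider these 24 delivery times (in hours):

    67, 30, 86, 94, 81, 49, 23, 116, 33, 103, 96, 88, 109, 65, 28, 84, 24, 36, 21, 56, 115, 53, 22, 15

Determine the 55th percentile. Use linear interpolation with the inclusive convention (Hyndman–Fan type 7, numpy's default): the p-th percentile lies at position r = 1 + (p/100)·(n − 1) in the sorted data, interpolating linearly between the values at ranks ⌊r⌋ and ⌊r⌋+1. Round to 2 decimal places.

66.30

Sorted: 15, 21, 22, 23, 24, 28, 30, 33, 36, 49, 53, 56, 65, 67, 81, 84, 86, 88, 94, 96, 103, 109, 115, 116.
n = 24.
r = 1 + (55/100)·(24 − 1) = 1 + 12.65 = 13.65.
Rank 13 is 65 and rank 14 is 67.
Interpolate: 65 + 0.65·(67 − 65) = 65 + 0.65·2 = 66.3.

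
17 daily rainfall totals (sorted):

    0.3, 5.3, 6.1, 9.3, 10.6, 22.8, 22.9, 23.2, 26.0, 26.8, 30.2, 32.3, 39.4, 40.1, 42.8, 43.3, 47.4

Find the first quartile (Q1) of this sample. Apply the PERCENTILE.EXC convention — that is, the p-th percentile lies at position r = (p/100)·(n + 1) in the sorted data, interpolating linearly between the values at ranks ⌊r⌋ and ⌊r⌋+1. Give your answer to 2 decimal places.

9.95

n = 17.
r = (25/100)·(17 + 1) = 4.5.
Rank 4 is 9.3 and rank 5 is 10.6.
Interpolate: 9.3 + 0.5·(10.6 − 9.3) = 9.3 + 0.5·1.3 = 9.95.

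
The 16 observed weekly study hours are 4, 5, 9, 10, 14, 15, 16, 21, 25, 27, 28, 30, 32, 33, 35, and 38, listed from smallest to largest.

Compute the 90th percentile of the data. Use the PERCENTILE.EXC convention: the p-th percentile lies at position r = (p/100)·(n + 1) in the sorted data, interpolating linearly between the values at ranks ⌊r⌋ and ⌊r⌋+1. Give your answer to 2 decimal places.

n = 16.
r = (90/100)·(16 + 1) = 15.3.
Rank 15 is 35 and rank 16 is 38.
Interpolate: 35 + 0.3·(38 − 35) = 35 + 0.3·3 = 35.9.

35.90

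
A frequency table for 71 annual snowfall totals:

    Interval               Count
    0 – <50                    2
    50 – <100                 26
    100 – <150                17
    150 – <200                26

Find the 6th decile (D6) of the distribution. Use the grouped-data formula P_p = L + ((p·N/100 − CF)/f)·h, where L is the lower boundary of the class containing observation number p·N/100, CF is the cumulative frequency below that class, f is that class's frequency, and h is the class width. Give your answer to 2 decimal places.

142.94

N = 71; target position k = 60/100 · 71 = 42.6.
Cumulative frequencies: 2, 28, 45, 71.
Observation 42.6 falls in the class 100 – <150.
L = 100, CF = 28, f = 17, h = 50.
P60 = 100 + ((42.6 − 28)/17)·50 = 100 + 42.9412 = 142.941.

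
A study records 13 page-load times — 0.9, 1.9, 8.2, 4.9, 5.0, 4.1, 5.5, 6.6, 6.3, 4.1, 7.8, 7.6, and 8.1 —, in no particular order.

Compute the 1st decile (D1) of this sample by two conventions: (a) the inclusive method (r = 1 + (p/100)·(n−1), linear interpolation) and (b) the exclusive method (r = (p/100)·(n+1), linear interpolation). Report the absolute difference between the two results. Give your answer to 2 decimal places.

Sorted: 0.9, 1.9, 4.1, 4.1, 4.9, 5.0, 5.5, 6.3, 6.6, 7.6, 7.8, 8.1, 8.2.
n = 13.
(a) r = 2.2; between ranks 2 (1.9) and 3 (4.1): 2.34.
(b) r = 1.4; between ranks 1 (0.9) and 2 (1.9): 1.3.
|2.34 − 1.3| = 1.04.

1.04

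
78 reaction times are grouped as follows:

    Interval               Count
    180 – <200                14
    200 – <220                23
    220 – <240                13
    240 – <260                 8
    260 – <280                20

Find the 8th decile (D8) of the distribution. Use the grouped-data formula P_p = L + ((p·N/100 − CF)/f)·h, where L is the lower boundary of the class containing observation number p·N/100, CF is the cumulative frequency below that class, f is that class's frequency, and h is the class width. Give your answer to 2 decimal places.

N = 78; target position k = 80/100 · 78 = 62.4.
Cumulative frequencies: 14, 37, 50, 58, 78.
Observation 62.4 falls in the class 260 – <280.
L = 260, CF = 58, f = 20, h = 20.
P80 = 260 + ((62.4 − 58)/20)·20 = 260 + 4.4 = 264.4.

264.40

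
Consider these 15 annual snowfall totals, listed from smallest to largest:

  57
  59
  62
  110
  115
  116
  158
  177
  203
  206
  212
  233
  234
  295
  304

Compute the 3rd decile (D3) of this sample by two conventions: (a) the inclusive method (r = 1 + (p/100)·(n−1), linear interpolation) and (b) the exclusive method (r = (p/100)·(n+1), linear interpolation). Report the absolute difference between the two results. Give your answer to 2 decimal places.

1.20

n = 15.
(a) r = 5.2; between ranks 5 (115) and 6 (116): 115.2.
(b) r = 4.8; between ranks 4 (110) and 5 (115): 114.
|115.2 − 114| = 1.2.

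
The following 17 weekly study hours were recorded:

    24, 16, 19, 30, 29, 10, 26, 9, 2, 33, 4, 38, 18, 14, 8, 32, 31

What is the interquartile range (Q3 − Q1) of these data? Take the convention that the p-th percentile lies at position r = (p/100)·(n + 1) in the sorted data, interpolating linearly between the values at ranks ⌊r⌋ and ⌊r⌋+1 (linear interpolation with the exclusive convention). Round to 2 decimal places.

21.00

Sorted: 2, 4, 8, 9, 10, 14, 16, 18, 19, 24, 26, 29, 30, 31, 32, 33, 38.
n = 17.
P25: r = 4.5; ranks 4–5 are 9, 10; interpolating gives 9.5.
P75: r = 13.5; ranks 13–14 are 30, 31; interpolating gives 30.5.
Difference: 30.5 − 9.5 = 21.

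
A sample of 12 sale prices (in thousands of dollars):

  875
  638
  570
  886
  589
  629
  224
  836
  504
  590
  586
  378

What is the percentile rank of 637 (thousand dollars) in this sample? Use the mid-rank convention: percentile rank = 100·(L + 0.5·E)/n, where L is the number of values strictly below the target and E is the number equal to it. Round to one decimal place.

Sorted: 224, 378, 504, 570, 586, 589, 590, 629, 638, 836, 875, 886.
Count below 637: L = 8; count equal: E = 0; n = 12.
Percentile rank = 100·(8 + 0.5·0)/12 = 100·8/12 = 66.67.

66.7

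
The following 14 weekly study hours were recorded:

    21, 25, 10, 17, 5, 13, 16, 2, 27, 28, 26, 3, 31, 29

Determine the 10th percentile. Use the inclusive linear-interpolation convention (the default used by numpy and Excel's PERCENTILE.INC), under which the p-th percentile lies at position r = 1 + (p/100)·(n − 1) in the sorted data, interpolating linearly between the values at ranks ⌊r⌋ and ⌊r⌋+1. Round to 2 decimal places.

3.60

Sorted: 2, 3, 5, 10, 13, 16, 17, 21, 25, 26, 27, 28, 29, 31.
n = 14.
r = 1 + (10/100)·(14 − 1) = 1 + 1.3 = 2.3.
Rank 2 is 3 and rank 3 is 5.
Interpolate: 3 + 0.3·(5 − 3) = 3 + 0.3·2 = 3.6.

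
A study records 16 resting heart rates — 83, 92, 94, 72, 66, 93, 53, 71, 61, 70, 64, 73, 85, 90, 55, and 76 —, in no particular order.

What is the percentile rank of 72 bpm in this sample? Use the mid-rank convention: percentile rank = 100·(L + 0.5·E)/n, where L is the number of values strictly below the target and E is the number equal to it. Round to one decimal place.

46.9

Sorted: 53, 55, 61, 64, 66, 70, 71, 72, 73, 76, 83, 85, 90, 92, 93, 94.
Count below 72: L = 7; count equal: E = 1; n = 16.
Percentile rank = 100·(7 + 0.5·1)/16 = 100·7.5/16 = 46.88.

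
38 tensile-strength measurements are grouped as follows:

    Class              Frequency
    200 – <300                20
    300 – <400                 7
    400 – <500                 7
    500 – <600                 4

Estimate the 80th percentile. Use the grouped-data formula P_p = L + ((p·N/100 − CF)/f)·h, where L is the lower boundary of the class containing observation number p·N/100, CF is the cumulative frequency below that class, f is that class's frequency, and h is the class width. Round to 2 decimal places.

448.57

N = 38; target position k = 80/100 · 38 = 30.4.
Cumulative frequencies: 20, 27, 34, 38.
Observation 30.4 falls in the class 400 – <500.
L = 400, CF = 27, f = 7, h = 100.
P80 = 400 + ((30.4 − 27)/7)·100 = 400 + 48.5714 = 448.571.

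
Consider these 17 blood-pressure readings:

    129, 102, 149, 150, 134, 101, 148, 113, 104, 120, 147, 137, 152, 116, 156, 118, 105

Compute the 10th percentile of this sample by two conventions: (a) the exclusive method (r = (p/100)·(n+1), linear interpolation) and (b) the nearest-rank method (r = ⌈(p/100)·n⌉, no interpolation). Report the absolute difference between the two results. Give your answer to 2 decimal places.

0.20

Sorted: 101, 102, 104, 105, 113, 116, 118, 120, 129, 134, 137, 147, 148, 149, 150, 152, 156.
n = 17.
(a) r = 1.8; between ranks 1 (101) and 2 (102): 101.8.
(b) the nearest-rank method: rank 2 → 102.
|101.8 − 102| = 0.2.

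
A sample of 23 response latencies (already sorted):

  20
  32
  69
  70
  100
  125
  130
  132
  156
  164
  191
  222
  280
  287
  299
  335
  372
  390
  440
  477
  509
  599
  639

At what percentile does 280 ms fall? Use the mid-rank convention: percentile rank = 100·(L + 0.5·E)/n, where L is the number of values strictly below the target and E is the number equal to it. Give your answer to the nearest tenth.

54.3

Count below 280: L = 12; count equal: E = 1; n = 23.
Percentile rank = 100·(12 + 0.5·1)/23 = 100·12.5/23 = 54.35.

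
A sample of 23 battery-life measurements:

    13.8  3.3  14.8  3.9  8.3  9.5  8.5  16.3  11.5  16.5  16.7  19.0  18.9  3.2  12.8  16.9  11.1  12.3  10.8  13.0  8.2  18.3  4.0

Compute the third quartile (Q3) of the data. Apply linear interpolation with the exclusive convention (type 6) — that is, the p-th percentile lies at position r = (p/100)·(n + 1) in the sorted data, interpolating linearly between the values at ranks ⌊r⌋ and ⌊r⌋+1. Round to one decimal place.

16.5

Sorted: 3.2, 3.3, 3.9, 4.0, 8.2, 8.3, 8.5, 9.5, 10.8, 11.1, 11.5, 12.3, 12.8, 13.0, 13.8, 14.8, 16.3, 16.5, 16.7, 16.9, 18.3, 18.9, 19.0.
n = 23.
r = (75/100)·(23 + 1) = 18.
r is an integer, so P75 is the value at rank 18: 16.5.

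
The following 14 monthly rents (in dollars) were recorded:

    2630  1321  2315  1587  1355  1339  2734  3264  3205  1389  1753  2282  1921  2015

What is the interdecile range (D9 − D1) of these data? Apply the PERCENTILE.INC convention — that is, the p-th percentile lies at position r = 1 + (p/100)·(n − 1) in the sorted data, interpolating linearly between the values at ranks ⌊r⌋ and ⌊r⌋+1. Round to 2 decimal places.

Sorted: 1321, 1339, 1355, 1389, 1587, 1753, 1921, 2015, 2282, 2315, 2630, 2734, 3205, 3264.
n = 14.
P10: r = 2.3; ranks 2–3 are 1339, 1355; interpolating gives 1343.8.
P90: r = 12.7; ranks 12–13 are 2734, 3205; interpolating gives 3063.7.
Difference: 3063.7 − 1343.8 = 1719.9.

1719.90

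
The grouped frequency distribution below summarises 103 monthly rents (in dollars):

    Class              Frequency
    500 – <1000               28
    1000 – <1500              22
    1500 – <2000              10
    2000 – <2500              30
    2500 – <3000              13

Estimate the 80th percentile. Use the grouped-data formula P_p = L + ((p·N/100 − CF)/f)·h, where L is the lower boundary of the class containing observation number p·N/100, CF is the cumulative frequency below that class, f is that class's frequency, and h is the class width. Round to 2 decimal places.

N = 103; target position k = 80/100 · 103 = 82.4.
Cumulative frequencies: 28, 50, 60, 90, 103.
Observation 82.4 falls in the class 2000 – <2500.
L = 2000, CF = 60, f = 30, h = 500.
P80 = 2000 + ((82.4 − 60)/30)·500 = 2000 + 373.333 = 2373.33.

2373.33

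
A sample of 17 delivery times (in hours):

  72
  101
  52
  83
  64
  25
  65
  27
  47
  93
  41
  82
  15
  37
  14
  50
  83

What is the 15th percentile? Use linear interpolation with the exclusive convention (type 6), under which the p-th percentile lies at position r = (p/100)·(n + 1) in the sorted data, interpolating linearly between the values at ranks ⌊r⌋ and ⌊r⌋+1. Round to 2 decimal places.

22.00

Sorted: 14, 15, 25, 27, 37, 41, 47, 50, 52, 64, 65, 72, 82, 83, 83, 93, 101.
n = 17.
r = (15/100)·(17 + 1) = 2.7.
Rank 2 is 15 and rank 3 is 25.
Interpolate: 15 + 0.7·(25 − 15) = 15 + 0.7·10 = 22.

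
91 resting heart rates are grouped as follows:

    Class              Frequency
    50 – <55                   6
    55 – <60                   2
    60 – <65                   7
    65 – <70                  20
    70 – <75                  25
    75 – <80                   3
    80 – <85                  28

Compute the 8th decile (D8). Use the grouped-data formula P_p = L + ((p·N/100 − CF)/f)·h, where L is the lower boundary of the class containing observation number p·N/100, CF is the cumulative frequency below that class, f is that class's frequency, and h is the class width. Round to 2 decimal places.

N = 91; target position k = 80/100 · 91 = 72.8.
Cumulative frequencies: 6, 8, 15, 35, 60, 63, 91.
Observation 72.8 falls in the class 80 – <85.
L = 80, CF = 63, f = 28, h = 5.
P80 = 80 + ((72.8 − 63)/28)·5 = 80 + 1.75 = 81.75.

81.75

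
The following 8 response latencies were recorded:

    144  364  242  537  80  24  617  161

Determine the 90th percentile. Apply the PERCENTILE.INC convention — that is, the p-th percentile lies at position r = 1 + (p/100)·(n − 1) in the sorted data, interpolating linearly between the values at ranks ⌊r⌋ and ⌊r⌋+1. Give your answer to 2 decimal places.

Sorted: 24, 80, 144, 161, 242, 364, 537, 617.
n = 8.
r = 1 + (90/100)·(8 − 1) = 1 + 6.3 = 7.3.
Rank 7 is 537 and rank 8 is 617.
Interpolate: 537 + 0.3·(617 − 537) = 537 + 0.3·80 = 561.

561.00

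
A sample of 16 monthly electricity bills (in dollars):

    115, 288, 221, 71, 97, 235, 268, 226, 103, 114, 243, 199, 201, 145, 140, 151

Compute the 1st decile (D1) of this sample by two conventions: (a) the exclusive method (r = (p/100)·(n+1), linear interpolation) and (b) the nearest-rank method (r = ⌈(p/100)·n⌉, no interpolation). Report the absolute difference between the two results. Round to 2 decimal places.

Sorted: 71, 97, 103, 114, 115, 140, 145, 151, 199, 201, 221, 226, 235, 243, 268, 288.
n = 16.
(a) r = 1.7; between ranks 1 (71) and 2 (97): 89.2.
(b) the nearest-rank method: rank 2 → 97.
|89.2 − 97| = 7.8.

7.80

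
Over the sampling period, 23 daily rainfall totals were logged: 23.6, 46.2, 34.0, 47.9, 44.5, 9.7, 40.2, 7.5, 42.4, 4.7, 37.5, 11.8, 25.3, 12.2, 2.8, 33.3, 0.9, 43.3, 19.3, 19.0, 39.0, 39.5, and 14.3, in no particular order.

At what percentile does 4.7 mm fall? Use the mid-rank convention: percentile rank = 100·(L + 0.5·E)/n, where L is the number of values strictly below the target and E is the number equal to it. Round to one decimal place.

Sorted: 0.9, 2.8, 4.7, 7.5, 9.7, 11.8, 12.2, 14.3, 19.0, 19.3, 23.6, 25.3, 33.3, 34.0, 37.5, 39.0, 39.5, 40.2, 42.4, 43.3, 44.5, 46.2, 47.9.
Count below 4.7: L = 2; count equal: E = 1; n = 23.
Percentile rank = 100·(2 + 0.5·1)/23 = 100·2.5/23 = 10.87.

10.9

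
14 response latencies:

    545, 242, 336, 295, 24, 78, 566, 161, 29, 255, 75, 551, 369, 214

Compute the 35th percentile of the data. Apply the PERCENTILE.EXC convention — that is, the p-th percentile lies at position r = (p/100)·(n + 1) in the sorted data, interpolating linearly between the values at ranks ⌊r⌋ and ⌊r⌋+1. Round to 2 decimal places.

174.25

Sorted: 24, 29, 75, 78, 161, 214, 242, 255, 295, 336, 369, 545, 551, 566.
n = 14.
r = (35/100)·(14 + 1) = 5.25.
Rank 5 is 161 and rank 6 is 214.
Interpolate: 161 + 0.25·(214 − 161) = 161 + 0.25·53 = 174.25.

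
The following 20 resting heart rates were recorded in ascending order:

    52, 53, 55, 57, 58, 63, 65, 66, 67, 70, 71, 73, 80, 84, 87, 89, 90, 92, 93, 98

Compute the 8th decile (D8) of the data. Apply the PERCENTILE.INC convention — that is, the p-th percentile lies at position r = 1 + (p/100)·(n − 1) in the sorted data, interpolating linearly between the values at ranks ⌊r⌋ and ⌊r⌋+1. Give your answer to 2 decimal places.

89.20

n = 20.
r = 1 + (80/100)·(20 − 1) = 1 + 15.2 = 16.2.
Rank 16 is 89 and rank 17 is 90.
Interpolate: 89 + 0.2·(90 − 89) = 89 + 0.2·1 = 89.2.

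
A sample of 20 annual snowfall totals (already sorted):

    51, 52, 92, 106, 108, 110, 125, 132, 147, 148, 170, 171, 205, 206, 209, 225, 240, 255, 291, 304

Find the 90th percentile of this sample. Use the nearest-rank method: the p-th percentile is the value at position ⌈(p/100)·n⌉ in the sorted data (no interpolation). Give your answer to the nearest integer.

n = 20.
Position = ⌈90/100 · 20⌉ = ⌈18⌉ = 18.
The value at rank 18 is 255.

255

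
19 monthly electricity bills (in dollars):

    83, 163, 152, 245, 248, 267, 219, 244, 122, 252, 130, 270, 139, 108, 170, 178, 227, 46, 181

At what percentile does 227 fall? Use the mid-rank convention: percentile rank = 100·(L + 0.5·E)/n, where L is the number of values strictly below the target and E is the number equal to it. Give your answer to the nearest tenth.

Sorted: 46, 83, 108, 122, 130, 139, 152, 163, 170, 178, 181, 219, 227, 244, 245, 248, 252, 267, 270.
Count below 227: L = 12; count equal: E = 1; n = 19.
Percentile rank = 100·(12 + 0.5·1)/19 = 100·12.5/19 = 65.79.

65.8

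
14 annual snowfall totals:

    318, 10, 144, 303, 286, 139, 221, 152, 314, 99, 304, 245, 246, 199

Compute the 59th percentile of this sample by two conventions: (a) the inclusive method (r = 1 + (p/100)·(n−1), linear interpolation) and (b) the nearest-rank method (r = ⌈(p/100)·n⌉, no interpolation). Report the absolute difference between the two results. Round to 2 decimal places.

Sorted: 10, 99, 139, 144, 152, 199, 221, 245, 246, 286, 303, 304, 314, 318.
n = 14.
(a) r = 8.67; between ranks 8 (245) and 9 (246): 245.67.
(b) the nearest-rank method: rank 9 → 246.
|245.67 − 246| = 0.33.

0.33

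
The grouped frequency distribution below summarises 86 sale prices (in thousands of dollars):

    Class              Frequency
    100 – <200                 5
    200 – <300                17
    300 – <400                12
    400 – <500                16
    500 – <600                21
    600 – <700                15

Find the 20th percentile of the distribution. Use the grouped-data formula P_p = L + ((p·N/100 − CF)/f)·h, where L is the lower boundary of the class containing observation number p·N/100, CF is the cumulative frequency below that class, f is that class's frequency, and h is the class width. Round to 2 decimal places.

N = 86; target position k = 20/100 · 86 = 17.2.
Cumulative frequencies: 5, 22, 34, 50, 71, 86.
Observation 17.2 falls in the class 200 – <300.
L = 200, CF = 5, f = 17, h = 100.
P20 = 200 + ((17.2 − 5)/17)·100 = 200 + 71.7647 = 271.765.

271.76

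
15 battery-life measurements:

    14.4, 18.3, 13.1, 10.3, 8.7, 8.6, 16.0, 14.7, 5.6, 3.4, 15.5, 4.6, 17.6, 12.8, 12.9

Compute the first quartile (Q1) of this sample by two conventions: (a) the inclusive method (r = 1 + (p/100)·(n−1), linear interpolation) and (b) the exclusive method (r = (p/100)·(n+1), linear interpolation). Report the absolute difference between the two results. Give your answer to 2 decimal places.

Sorted: 3.4, 4.6, 5.6, 8.6, 8.7, 10.3, 12.8, 12.9, 13.1, 14.4, 14.7, 15.5, 16.0, 17.6, 18.3.
n = 15.
(a) r = 4.5; between ranks 4 (8.6) and 5 (8.7): 8.65.
(b) r = 4 → value at rank 4 = 8.6.
|8.65 − 8.6| = 0.05.

0.05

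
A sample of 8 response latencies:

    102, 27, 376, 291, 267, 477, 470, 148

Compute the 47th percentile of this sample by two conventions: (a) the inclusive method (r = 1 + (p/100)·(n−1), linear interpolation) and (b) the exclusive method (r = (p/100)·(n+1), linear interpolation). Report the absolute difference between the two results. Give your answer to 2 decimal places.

1.44

Sorted: 27, 102, 148, 267, 291, 376, 470, 477.
n = 8.
(a) r = 4.29; between ranks 4 (267) and 5 (291): 273.96.
(b) r = 4.23; between ranks 4 (267) and 5 (291): 272.52.
|273.96 − 272.52| = 1.44.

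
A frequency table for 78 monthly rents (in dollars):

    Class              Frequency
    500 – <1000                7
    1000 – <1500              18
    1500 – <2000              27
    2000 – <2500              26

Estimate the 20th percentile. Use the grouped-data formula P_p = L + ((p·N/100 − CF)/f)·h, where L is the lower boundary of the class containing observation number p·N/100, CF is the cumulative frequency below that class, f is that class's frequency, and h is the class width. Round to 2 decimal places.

1238.89

N = 78; target position k = 20/100 · 78 = 15.6.
Cumulative frequencies: 7, 25, 52, 78.
Observation 15.6 falls in the class 1000 – <1500.
L = 1000, CF = 7, f = 18, h = 500.
P20 = 1000 + ((15.6 − 7)/18)·500 = 1000 + 238.889 = 1238.89.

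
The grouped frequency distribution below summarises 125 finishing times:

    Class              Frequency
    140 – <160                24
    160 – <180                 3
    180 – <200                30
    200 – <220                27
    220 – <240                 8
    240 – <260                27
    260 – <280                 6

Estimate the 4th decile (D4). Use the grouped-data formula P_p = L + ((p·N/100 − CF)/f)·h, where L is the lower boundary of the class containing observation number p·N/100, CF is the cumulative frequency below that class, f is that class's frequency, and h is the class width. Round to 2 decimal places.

N = 125; target position k = 40/100 · 125 = 50.
Cumulative frequencies: 24, 27, 57, 84, 92, 119, 125.
Observation 50 falls in the class 180 – <200.
L = 180, CF = 27, f = 30, h = 20.
P40 = 180 + ((50 − 27)/30)·20 = 180 + 15.3333 = 195.333.

195.33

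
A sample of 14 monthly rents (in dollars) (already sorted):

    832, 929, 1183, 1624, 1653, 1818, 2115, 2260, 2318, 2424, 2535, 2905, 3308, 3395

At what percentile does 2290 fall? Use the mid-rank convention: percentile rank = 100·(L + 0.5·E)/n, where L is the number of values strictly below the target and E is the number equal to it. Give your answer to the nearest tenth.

Count below 2290: L = 8; count equal: E = 0; n = 14.
Percentile rank = 100·(8 + 0.5·0)/14 = 100·8/14 = 57.14.

57.1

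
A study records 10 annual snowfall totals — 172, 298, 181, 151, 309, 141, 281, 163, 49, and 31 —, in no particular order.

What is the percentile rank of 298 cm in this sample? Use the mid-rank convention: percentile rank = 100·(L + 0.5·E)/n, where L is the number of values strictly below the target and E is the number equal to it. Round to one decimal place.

Sorted: 31, 49, 141, 151, 163, 172, 181, 281, 298, 309.
Count below 298: L = 8; count equal: E = 1; n = 10.
Percentile rank = 100·(8 + 0.5·1)/10 = 100·8.5/10 = 85.

85.0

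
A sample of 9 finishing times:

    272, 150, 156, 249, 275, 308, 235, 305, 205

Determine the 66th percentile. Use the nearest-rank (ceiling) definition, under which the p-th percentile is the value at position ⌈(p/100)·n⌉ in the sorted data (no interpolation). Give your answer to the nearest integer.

272

Sorted: 150, 156, 205, 235, 249, 272, 275, 305, 308.
n = 9.
Position = ⌈66/100 · 9⌉ = ⌈5.94⌉ = 6.
The value at rank 6 is 272.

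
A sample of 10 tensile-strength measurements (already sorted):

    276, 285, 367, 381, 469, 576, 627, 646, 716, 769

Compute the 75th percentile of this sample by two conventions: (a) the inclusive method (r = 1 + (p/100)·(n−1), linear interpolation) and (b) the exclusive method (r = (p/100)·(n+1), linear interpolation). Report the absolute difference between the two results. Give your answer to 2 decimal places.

n = 10.
(a) r = 7.75; between ranks 7 (627) and 8 (646): 641.25.
(b) r = 8.25; between ranks 8 (646) and 9 (716): 663.5.
|641.25 − 663.5| = 22.25.

22.25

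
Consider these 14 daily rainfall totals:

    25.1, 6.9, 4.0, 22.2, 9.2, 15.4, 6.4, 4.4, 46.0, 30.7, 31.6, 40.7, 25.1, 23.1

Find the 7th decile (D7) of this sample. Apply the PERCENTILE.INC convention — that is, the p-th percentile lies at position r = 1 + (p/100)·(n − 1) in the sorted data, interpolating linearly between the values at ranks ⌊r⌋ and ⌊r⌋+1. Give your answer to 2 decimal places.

25.66

Sorted: 4.0, 4.4, 6.4, 6.9, 9.2, 15.4, 22.2, 23.1, 25.1, 25.1, 30.7, 31.6, 40.7, 46.0.
n = 14.
r = 1 + (70/100)·(14 − 1) = 1 + 9.1 = 10.1.
Rank 10 is 25.1 and rank 11 is 30.7.
Interpolate: 25.1 + 0.1·(30.7 − 25.1) = 25.1 + 0.1·5.6 = 25.66.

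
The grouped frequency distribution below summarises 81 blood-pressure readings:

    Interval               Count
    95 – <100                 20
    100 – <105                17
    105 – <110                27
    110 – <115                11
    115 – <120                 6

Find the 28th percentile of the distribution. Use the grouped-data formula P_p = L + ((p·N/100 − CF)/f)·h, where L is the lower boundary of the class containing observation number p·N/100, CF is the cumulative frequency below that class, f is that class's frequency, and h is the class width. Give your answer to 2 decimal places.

100.79

N = 81; target position k = 28/100 · 81 = 22.68.
Cumulative frequencies: 20, 37, 64, 75, 81.
Observation 22.68 falls in the class 100 – <105.
L = 100, CF = 20, f = 17, h = 5.
P28 = 100 + ((22.68 − 20)/17)·5 = 100 + 0.788235 = 100.788.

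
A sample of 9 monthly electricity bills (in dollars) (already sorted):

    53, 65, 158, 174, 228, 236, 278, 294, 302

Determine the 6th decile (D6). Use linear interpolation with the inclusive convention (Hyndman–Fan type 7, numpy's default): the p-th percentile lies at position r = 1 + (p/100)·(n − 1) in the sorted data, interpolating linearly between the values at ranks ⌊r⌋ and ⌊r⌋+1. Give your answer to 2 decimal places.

234.40

n = 9.
r = 1 + (60/100)·(9 − 1) = 1 + 4.8 = 5.8.
Rank 5 is 228 and rank 6 is 236.
Interpolate: 228 + 0.8·(236 − 228) = 228 + 0.8·8 = 234.4.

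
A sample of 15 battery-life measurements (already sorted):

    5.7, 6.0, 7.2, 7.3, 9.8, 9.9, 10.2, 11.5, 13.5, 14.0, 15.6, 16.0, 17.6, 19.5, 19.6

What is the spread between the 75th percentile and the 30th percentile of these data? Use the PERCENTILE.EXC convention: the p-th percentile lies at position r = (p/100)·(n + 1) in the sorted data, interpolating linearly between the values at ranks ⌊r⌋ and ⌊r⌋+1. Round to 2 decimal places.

n = 15.
P30: r = 4.8; ranks 4–5 are 7.3, 9.8; interpolating gives 9.3.
P75: r = 12 (integer) → 16.
Difference: 16 − 9.3 = 6.7.

6.70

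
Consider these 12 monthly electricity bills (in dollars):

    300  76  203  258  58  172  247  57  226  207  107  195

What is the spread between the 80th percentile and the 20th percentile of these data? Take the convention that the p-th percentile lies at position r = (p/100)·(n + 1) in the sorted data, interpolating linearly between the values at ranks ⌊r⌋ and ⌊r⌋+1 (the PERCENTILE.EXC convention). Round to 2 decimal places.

182.60

Sorted: 57, 58, 76, 107, 172, 195, 203, 207, 226, 247, 258, 300.
n = 12.
P20: r = 2.6; ranks 2–3 are 58, 76; interpolating gives 68.8.
P80: r = 10.4; ranks 10–11 are 247, 258; interpolating gives 251.4.
Difference: 251.4 − 68.8 = 182.6.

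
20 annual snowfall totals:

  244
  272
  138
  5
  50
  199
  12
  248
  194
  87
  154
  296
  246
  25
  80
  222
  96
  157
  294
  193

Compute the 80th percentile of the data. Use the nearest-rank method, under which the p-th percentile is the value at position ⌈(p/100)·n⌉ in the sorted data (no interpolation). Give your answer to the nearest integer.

Sorted: 5, 12, 25, 50, 80, 87, 96, 138, 154, 157, 193, 194, 199, 222, 244, 246, 248, 272, 294, 296.
n = 20.
Position = ⌈80/100 · 20⌉ = ⌈16⌉ = 16.
The value at rank 16 is 246.

246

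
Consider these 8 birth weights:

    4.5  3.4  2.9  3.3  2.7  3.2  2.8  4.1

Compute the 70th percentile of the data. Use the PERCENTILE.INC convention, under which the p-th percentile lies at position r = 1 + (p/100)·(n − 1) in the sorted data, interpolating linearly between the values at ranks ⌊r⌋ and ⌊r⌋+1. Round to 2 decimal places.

3.39

Sorted: 2.7, 2.8, 2.9, 3.2, 3.3, 3.4, 4.1, 4.5.
n = 8.
r = 1 + (70/100)·(8 − 1) = 1 + 4.9 = 5.9.
Rank 5 is 3.3 and rank 6 is 3.4.
Interpolate: 3.3 + 0.9·(3.4 − 3.3) = 3.3 + 0.9·0.1 = 3.39.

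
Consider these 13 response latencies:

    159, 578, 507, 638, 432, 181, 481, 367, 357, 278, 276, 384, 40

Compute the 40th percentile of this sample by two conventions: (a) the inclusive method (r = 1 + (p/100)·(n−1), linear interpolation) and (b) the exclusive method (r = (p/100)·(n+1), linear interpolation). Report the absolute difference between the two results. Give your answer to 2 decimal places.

15.80

Sorted: 40, 159, 181, 276, 278, 357, 367, 384, 432, 481, 507, 578, 638.
n = 13.
(a) r = 5.8; between ranks 5 (278) and 6 (357): 341.2.
(b) r = 5.6; between ranks 5 (278) and 6 (357): 325.4.
|341.2 − 325.4| = 15.8.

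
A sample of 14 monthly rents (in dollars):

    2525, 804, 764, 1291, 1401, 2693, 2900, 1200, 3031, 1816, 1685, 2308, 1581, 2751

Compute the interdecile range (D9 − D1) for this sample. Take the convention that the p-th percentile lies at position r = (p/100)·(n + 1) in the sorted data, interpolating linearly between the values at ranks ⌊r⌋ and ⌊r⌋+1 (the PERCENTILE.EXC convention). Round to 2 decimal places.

Sorted: 764, 804, 1200, 1291, 1401, 1581, 1685, 1816, 2308, 2525, 2693, 2751, 2900, 3031.
n = 14.
P10: r = 1.5; ranks 1–2 are 764, 804; interpolating gives 784.
P90: r = 13.5; ranks 13–14 are 2900, 3031; interpolating gives 2965.5.
Difference: 2965.5 − 784 = 2181.5.

2181.50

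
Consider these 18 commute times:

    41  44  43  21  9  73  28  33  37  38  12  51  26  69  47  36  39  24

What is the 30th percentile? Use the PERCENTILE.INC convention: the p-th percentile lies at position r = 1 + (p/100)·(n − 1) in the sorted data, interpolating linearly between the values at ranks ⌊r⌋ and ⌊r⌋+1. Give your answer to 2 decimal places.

28.50

Sorted: 9, 12, 21, 24, 26, 28, 33, 36, 37, 38, 39, 41, 43, 44, 47, 51, 69, 73.
n = 18.
r = 1 + (30/100)·(18 − 1) = 1 + 5.1 = 6.1.
Rank 6 is 28 and rank 7 is 33.
Interpolate: 28 + 0.1·(33 − 28) = 28 + 0.1·5 = 28.5.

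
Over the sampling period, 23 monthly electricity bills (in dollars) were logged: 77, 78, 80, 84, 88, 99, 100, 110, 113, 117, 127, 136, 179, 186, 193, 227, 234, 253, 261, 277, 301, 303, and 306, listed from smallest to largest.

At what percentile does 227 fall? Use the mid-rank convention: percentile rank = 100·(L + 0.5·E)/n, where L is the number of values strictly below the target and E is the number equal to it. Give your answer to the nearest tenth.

67.4

Count below 227: L = 15; count equal: E = 1; n = 23.
Percentile rank = 100·(15 + 0.5·1)/23 = 100·15.5/23 = 67.39.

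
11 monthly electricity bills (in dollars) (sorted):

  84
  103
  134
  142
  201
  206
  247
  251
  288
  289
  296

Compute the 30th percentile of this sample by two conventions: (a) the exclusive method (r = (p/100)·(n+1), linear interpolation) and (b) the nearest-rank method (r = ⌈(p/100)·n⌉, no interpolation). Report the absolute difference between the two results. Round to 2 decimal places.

n = 11.
(a) r = 3.6; between ranks 3 (134) and 4 (142): 138.8.
(b) the nearest-rank method: rank 4 → 142.
|138.8 − 142| = 3.2.

3.20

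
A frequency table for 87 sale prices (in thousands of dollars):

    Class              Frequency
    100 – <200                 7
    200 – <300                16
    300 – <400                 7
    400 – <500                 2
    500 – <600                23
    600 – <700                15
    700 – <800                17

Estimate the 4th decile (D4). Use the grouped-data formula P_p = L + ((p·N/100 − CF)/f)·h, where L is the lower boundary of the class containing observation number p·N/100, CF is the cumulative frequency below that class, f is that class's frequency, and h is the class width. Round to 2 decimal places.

512.17

N = 87; target position k = 40/100 · 87 = 34.8.
Cumulative frequencies: 7, 23, 30, 32, 55, 70, 87.
Observation 34.8 falls in the class 500 – <600.
L = 500, CF = 32, f = 23, h = 100.
P40 = 500 + ((34.8 − 32)/23)·100 = 500 + 12.1739 = 512.174.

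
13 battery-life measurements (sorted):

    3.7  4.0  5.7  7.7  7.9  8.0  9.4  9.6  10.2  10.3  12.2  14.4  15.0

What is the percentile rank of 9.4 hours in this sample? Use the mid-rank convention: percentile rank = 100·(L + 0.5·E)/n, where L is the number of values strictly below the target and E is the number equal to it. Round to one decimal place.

50.0

Count below 9.4: L = 6; count equal: E = 1; n = 13.
Percentile rank = 100·(6 + 0.5·1)/13 = 100·6.5/13 = 50.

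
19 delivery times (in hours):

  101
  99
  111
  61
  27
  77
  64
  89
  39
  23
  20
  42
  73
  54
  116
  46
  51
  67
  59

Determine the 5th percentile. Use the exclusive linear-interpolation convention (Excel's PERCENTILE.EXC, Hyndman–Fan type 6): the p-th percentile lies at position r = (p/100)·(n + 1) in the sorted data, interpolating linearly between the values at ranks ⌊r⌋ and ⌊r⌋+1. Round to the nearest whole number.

20

Sorted: 20, 23, 27, 39, 42, 46, 51, 54, 59, 61, 64, 67, 73, 77, 89, 99, 101, 111, 116.
n = 19.
r = (5/100)·(19 + 1) = 1.
r is an integer, so P5 is the value at rank 1: 20.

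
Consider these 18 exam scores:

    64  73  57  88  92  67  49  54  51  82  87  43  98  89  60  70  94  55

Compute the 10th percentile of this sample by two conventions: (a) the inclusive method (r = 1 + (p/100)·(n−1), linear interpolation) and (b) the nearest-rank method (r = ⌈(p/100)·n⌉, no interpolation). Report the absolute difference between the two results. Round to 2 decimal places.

Sorted: 43, 49, 51, 54, 55, 57, 60, 64, 67, 70, 73, 82, 87, 88, 89, 92, 94, 98.
n = 18.
(a) r = 2.7; between ranks 2 (49) and 3 (51): 50.4.
(b) the nearest-rank method: rank 2 → 49.
|50.4 − 49| = 1.4.

1.40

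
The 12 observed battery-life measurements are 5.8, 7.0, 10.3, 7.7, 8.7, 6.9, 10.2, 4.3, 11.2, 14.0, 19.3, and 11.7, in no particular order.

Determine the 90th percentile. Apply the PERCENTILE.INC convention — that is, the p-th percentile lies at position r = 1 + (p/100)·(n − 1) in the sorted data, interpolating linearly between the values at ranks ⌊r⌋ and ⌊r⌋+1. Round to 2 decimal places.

13.77

Sorted: 4.3, 5.8, 6.9, 7.0, 7.7, 8.7, 10.2, 10.3, 11.2, 11.7, 14.0, 19.3.
n = 12.
r = 1 + (90/100)·(12 − 1) = 1 + 9.9 = 10.9.
Rank 10 is 11.7 and rank 11 is 14.0.
Interpolate: 11.7 + 0.9·(14.0 − 11.7) = 11.7 + 0.9·2.3 = 13.77.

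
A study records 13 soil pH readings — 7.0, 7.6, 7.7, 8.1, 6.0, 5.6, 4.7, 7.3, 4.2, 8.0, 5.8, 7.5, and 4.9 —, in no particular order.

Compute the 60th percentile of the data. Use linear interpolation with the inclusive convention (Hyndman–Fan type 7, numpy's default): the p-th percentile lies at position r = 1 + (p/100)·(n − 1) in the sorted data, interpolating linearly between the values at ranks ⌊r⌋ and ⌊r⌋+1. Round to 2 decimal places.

7.34

Sorted: 4.2, 4.7, 4.9, 5.6, 5.8, 6.0, 7.0, 7.3, 7.5, 7.6, 7.7, 8.0, 8.1.
n = 13.
r = 1 + (60/100)·(13 − 1) = 1 + 7.2 = 8.2.
Rank 8 is 7.3 and rank 9 is 7.5.
Interpolate: 7.3 + 0.2·(7.5 − 7.3) = 7.3 + 0.2·0.2 = 7.34.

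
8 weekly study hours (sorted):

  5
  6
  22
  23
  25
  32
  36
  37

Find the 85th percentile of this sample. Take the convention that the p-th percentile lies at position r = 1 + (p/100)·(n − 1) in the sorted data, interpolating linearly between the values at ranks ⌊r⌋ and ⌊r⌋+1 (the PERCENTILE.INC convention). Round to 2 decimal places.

35.80

n = 8.
r = 1 + (85/100)·(8 − 1) = 1 + 5.95 = 6.95.
Rank 6 is 32 and rank 7 is 36.
Interpolate: 32 + 0.95·(36 − 32) = 32 + 0.95·4 = 35.8.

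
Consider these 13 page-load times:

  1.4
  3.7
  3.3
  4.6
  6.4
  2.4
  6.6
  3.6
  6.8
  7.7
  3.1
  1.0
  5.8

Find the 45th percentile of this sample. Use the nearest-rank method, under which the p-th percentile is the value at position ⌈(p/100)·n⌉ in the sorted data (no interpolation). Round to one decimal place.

3.6

Sorted: 1.0, 1.4, 2.4, 3.1, 3.3, 3.6, 3.7, 4.6, 5.8, 6.4, 6.6, 6.8, 7.7.
n = 13.
Position = ⌈45/100 · 13⌉ = ⌈5.85⌉ = 6.
The value at rank 6 is 3.6.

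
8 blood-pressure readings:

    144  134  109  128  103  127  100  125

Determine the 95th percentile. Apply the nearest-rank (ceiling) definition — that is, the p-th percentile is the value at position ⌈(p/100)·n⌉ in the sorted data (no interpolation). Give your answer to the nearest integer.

144

Sorted: 100, 103, 109, 125, 127, 128, 134, 144.
n = 8.
Position = ⌈95/100 · 8⌉ = ⌈7.6⌉ = 8.
The value at rank 8 is 144.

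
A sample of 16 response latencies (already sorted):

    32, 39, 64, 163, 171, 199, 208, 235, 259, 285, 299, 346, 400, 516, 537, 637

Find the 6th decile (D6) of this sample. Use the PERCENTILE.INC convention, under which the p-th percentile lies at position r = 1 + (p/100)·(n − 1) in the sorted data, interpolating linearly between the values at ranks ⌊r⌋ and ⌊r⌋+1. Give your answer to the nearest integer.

285

n = 16.
r = 1 + (60/100)·(16 − 1) = 1 + 9 = 10.
r is an integer, so P60 is the value at rank 10: 285.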